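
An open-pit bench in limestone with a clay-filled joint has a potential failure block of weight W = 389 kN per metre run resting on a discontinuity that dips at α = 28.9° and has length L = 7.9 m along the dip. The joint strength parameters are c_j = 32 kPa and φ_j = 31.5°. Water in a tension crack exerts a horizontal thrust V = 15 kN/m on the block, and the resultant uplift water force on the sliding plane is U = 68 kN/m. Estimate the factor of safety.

Resolving the block weight along and normal to the plane and applying the Mohr–Coulomb strength on the joint:
N' = W cosα − U − V sinα = 389·cos28.9° − 68 − 15·sin28.9° = 265.3 kN/m
Driving force T = W sinα + V cosα = 389·sin28.9° + 15·cos28.9° = 201.1 kN/m
Resisting force R = c_j·L + N'·tanφ_j = 32·7.9 + 265.3·tan31.5° = 252.8 + 162.6 = 415.4 kN/m
FS = R / T = 415.4 / 201.1 = 2.065

FS = 2.07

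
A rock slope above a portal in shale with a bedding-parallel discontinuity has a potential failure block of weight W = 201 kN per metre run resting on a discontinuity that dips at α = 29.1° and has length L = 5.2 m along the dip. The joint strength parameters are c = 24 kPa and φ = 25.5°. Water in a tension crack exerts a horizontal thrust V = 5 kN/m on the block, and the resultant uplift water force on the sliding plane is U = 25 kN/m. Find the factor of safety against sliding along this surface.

FS = 1.91

Resolving the block weight along and normal to the plane and applying the Mohr–Coulomb strength on the joint:
N' = W cosα − U − V sinα = 201·cos29.1° − 25 − 5·sin29.1° = 148.2 kN/m
Driving force T = W sinα + V cosα = 201·sin29.1° + 5·cos29.1° = 102.1 kN/m
Resisting force R = c·L + N'·tanφ = 24·5.2 + 148.2·tan25.5° = 124.8 + 70.7 = 195.5 kN/m
FS = R / T = 195.5 / 102.1 = 1.914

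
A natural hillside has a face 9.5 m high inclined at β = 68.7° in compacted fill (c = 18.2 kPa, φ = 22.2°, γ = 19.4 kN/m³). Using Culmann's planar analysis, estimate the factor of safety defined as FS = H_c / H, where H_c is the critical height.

FS = 1.09

H_c = (4c/γ) · sinβ cosφ / [1 − cos(β − φ)]
    = (4·18.2/19.4) · sin68.7°·cos22.2° / [1 − cos46.5°]
    = 3.753 · 0.8626 / 0.3116 = 10.39 m
FS = H_c / H = 10.39 / 9.5 = 1.093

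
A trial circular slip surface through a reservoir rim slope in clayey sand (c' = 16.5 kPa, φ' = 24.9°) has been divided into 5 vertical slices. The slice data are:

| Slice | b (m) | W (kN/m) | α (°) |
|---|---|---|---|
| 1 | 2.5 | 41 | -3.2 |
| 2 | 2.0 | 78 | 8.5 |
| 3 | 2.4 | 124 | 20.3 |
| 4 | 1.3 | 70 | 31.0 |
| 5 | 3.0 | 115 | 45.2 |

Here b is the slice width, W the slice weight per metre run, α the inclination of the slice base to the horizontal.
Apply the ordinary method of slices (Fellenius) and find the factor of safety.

Ordinary method of slices: FS = Σ[c'·Δl_i + (W_i cosα_i)·tanφ'] / Σ W_i sinα_i, with Δl_i = b_i / cosα_i.
Slice 1: Δl = 2.5/cos(-3.2°) = 2.504 m; N'_1 = 41·cos(-3.2°) = 40.9; c'Δl = 41.31; W sinα = -2.3
Slice 2: Δl = 2.0/cos8.5° = 2.022 m; N'_2 = 78·cos8.5° = 77.1; c'Δl = 33.37; W sinα = 11.5
Slice 3: Δl = 2.4/cos20.3° = 2.559 m; N'_3 = 124·cos20.3° = 116.3; c'Δl = 42.22; W sinα = 43.0
Slice 4: Δl = 1.3/cos31.0° = 1.517 m; N'_4 = 70·cos31.0° = 60.0; c'Δl = 25.02; W sinα = 36.1
Slice 5: Δl = 3.0/cos45.2° = 4.258 m; N'_5 = 115·cos45.2° = 81.0; c'Δl = 70.25; W sinα = 81.6
Σc'Δl = 212.2 kN/m; ΣN' = 375.4 kN/m; ΣW sinα = 169.9 kN/m
Resisting = 212.2 + 375.4·tan24.9° = 212.2 + 174.3 = 386.4 kN/m
FS = 386.4 / 169.9 = 2.274

FS = 2.27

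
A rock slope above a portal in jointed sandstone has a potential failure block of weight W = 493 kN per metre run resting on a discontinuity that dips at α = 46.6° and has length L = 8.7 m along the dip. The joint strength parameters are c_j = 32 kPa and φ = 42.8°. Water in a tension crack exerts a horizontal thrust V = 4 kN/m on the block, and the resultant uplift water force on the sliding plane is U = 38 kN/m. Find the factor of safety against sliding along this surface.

FS = 1.54

Resolving the block weight along and normal to the plane and applying the Mohr–Coulomb strength on the joint:
N' = W cosα − U − V sinα = 493·cos46.6° − 38 − 4·sin46.6° = 297.8 kN/m
Driving force T = W sinα + V cosα = 493·sin46.6° + 4·cos46.6° = 360.9 kN/m
Resisting force R = c_j·L + N'·tanφ = 32·8.7 + 297.8·tan42.8° = 278.4 + 275.8 = 554.2 kN/m
FS = R / T = 554.2 / 360.9 = 1.535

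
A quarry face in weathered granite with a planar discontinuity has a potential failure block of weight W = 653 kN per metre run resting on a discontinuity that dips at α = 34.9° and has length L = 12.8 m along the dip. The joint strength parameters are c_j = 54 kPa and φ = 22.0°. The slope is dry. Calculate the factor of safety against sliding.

Resolving the block weight along and normal to the plane and applying the Mohr–Coulomb strength on the joint:
N' = W cosα = 653·cos34.9° = 535.6 kN/m
Driving force T = W sinα = 653·sin34.9° = 373.6 kN/m
Resisting force R = c_j·L + N'·tanφ = 54·12.8 + 535.6·tan22.0° = 691.2 + 216.4 = 907.6 kN/m
FS = R / T = 907.6 / 373.6 = 2.429

FS = 2.43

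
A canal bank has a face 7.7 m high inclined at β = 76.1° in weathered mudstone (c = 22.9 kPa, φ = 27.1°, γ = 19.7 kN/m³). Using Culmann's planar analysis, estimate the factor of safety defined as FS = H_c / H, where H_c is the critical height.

FS = 1.52

H_c = (4c/γ) · sinβ cosφ / [1 − cos(β − φ)]
    = (4·22.9/19.7) · sin76.1°·cos27.1° / [1 − cos49.0°]
    = 4.650 · 0.8641 / 0.3439 = 11.68 m
FS = H_c / H = 11.68 / 7.7 = 1.517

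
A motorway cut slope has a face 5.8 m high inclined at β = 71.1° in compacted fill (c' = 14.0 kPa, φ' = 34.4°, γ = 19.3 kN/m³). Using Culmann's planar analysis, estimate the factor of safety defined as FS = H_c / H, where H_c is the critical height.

H_c = (4c'/γ) · sinβ cosφ' / [1 − cos(β − φ')]
    = (4·14.0/19.3) · sin71.1°·cos34.4° / [1 − cos36.7°]
    = 2.902 · 0.7806 / 0.1982 = 11.43 m
FS = H_c / H = 11.43 / 5.8 = 1.970

FS = 1.97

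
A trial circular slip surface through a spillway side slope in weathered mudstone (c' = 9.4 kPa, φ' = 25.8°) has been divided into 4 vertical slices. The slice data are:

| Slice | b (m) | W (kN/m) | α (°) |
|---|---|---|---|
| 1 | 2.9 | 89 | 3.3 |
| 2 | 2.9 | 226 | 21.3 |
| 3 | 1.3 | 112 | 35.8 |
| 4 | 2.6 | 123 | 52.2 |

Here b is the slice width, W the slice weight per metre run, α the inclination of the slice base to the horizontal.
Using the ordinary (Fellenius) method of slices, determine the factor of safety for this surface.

Ordinary method of slices: FS = Σ[c'·Δl_i + (W_i cosα_i)·tanφ'] / Σ W_i sinα_i, with Δl_i = b_i / cosα_i.
Slice 1: Δl = 2.9/cos3.3° = 2.905 m; N'_1 = 89·cos3.3° = 88.9; c'Δl = 27.31; W sinα = 5.1
Slice 2: Δl = 2.9/cos21.3° = 3.113 m; N'_2 = 226·cos21.3° = 210.6; c'Δl = 29.26; W sinα = 82.1
Slice 3: Δl = 1.3/cos35.8° = 1.603 m; N'_3 = 112·cos35.8° = 90.8; c'Δl = 15.07; W sinα = 65.5
Slice 4: Δl = 2.6/cos52.2° = 4.242 m; N'_4 = 123·cos52.2° = 75.4; c'Δl = 39.88; W sinα = 97.2
Σc'Δl = 111.5 kN/m; ΣN' = 465.6 kN/m; ΣW sinα = 249.9 kN/m
Resisting = 111.5 + 465.6·tan25.8° = 111.5 + 225.1 = 336.6 kN/m
FS = 336.6 / 249.9 = 1.347

FS = 1.35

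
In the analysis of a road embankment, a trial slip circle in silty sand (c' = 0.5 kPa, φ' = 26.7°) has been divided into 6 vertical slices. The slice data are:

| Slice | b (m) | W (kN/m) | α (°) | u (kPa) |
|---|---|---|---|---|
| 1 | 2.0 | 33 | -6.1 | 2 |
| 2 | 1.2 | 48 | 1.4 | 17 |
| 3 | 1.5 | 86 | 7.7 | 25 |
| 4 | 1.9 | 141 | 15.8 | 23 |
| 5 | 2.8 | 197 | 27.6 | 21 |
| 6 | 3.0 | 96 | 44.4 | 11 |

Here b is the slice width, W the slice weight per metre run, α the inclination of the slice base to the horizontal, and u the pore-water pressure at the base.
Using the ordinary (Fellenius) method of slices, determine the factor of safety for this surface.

Ordinary method of slices: FS = Σ[c'·Δl_i + (W_i cosα_i − u_i·Δl_i)·tanφ'] / Σ W_i sinα_i, with Δl_i = b_i / cosα_i.
Slice 1: Δl = 2.0/cos(-6.1°) = 2.011 m; N'_1 = 33·cos(-6.1°) − 2·2.011 = 28.8; c'Δl = 1.01; W sinα = -3.5
Slice 2: Δl = 1.2/cos1.4° = 1.200 m; N'_2 = 48·cos1.4° − 17·1.200 = 27.6; c'Δl = 0.60; W sinα = 1.2
Slice 3: Δl = 1.5/cos7.7° = 1.514 m; N'_3 = 86·cos7.7° − 25·1.514 = 47.4; c'Δl = 0.76; W sinα = 11.5
Slice 4: Δl = 1.9/cos15.8° = 1.975 m; N'_4 = 141·cos15.8° − 23·1.975 = 90.3; c'Δl = 0.99; W sinα = 38.4
Slice 5: Δl = 2.8/cos27.6° = 3.160 m; N'_5 = 197·cos27.6° − 21·3.160 = 108.2; c'Δl = 1.58; W sinα = 91.3
Slice 6: Δl = 3.0/cos44.4° = 4.199 m; N'_6 = 96·cos44.4° − 11·4.199 = 22.4; c'Δl = 2.10; W sinα = 67.2
Σc'Δl = 7.0 kN/m; ΣN' = 324.6 kN/m; ΣW sinα = 206.0 kN/m
Resisting = 7.0 + 324.6·tan26.7° = 7.0 + 163.3 = 170.3 kN/m
FS = 170.3 / 206.0 = 0.827

FS = 0.83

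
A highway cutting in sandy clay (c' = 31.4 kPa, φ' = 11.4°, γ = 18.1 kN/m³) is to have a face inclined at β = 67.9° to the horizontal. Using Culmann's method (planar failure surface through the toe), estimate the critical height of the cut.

H_c = 14.07 m

Culmann's analysis gives the critical failure plane at α_cr = (β + φ')/2 = (67.9 + 11.4)/2 = 39.7°, and the critical height
H_c = (4c'/γ) · sinβ cosφ' / [1 − cos(β − φ')]
    = (4·31.4/18.1) · sin67.9°·cos11.4° / [1 − cos(56.5°)]
    = 6.939 · 0.9265·0.9803 / [1 − 0.5519]
    = 6.939 · 0.9082 / 0.4481
    = 14.07 m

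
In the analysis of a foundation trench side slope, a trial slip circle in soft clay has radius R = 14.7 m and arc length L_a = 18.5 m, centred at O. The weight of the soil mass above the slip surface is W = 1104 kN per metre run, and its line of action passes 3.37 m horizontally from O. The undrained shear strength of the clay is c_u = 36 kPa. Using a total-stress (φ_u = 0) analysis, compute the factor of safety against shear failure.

FS = 2.63

Taking moments about the centre O, the resisting moment is provided by the undrained shear strength acting along the arc:
M_R = c_u·L_a·R = 36·18.50·14.7 = 9790.2 kN·m/m
M_D = W·d = 1104·3.37 = 3720.5 kN·m/m
FS = M_R / M_D = 9790.2 / 3720.5 = 2.631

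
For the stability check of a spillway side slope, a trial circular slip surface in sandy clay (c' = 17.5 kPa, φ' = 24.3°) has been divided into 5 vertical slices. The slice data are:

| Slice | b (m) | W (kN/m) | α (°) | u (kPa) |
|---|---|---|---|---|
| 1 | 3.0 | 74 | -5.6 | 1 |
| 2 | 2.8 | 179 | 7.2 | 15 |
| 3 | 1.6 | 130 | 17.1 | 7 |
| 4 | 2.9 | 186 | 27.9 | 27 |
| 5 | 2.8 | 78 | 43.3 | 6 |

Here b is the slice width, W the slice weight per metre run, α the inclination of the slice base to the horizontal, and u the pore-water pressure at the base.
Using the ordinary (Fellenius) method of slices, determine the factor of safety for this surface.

FS = 2.32

Ordinary method of slices: FS = Σ[c'·Δl_i + (W_i cosα_i − u_i·Δl_i)·tanφ'] / Σ W_i sinα_i, with Δl_i = b_i / cosα_i.
Slice 1: Δl = 3.0/cos(-5.6°) = 3.014 m; N'_1 = 74·cos(-5.6°) − 1·3.014 = 70.6; c'Δl = 52.75; W sinα = -7.2
Slice 2: Δl = 2.8/cos7.2° = 2.822 m; N'_2 = 179·cos7.2° − 15·2.822 = 135.3; c'Δl = 49.39; W sinα = 22.4
Slice 3: Δl = 1.6/cos17.1° = 1.674 m; N'_3 = 130·cos17.1° − 7·1.674 = 112.5; c'Δl = 29.30; W sinα = 38.2
Slice 4: Δl = 2.9/cos27.9° = 3.281 m; N'_4 = 186·cos27.9° − 27·3.281 = 75.8; c'Δl = 57.42; W sinα = 87.0
Slice 5: Δl = 2.8/cos43.3° = 3.847 m; N'_5 = 78·cos43.3° − 6·3.847 = 33.7; c'Δl = 67.33; W sinα = 53.5
Σc'Δl = 256.2 kN/m; ΣN' = 427.9 kN/m; ΣW sinα = 194.0 kN/m
Resisting = 256.2 + 427.9·tan24.3° = 256.2 + 193.2 = 449.4 kN/m
FS = 449.4 / 194.0 = 2.317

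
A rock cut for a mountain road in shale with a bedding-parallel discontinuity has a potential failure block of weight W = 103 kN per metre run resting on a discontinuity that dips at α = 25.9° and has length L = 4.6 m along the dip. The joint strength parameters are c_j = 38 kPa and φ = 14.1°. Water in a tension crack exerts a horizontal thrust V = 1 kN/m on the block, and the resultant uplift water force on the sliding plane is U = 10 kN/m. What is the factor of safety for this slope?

FS = 4.26

Resolving the block weight along and normal to the plane and applying the Mohr–Coulomb strength on the joint:
N' = W cosα − U − V sinα = 103·cos25.9° − 10 − 1·sin25.9° = 82.2 kN/m
Driving force T = W sinα + V cosα = 103·sin25.9° + 1·cos25.9° = 45.9 kN/m
Resisting force R = c_j·L + N'·tanφ = 38·4.6 + 82.2·tan14.1° = 174.8 + 20.7 = 195.5 kN/m
FS = R / T = 195.5 / 45.9 = 4.259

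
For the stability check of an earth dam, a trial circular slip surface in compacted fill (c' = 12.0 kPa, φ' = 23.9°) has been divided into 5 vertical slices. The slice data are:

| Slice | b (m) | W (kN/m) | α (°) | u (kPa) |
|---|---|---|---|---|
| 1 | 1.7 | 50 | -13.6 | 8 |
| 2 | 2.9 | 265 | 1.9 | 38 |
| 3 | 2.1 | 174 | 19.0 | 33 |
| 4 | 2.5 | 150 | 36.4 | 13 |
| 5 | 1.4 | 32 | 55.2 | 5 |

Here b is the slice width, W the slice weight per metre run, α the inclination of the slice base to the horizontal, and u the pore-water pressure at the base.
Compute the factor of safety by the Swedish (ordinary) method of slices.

FS = 1.84

Ordinary method of slices: FS = Σ[c'·Δl_i + (W_i cosα_i − u_i·Δl_i)·tanφ'] / Σ W_i sinα_i, with Δl_i = b_i / cosα_i.
Slice 1: Δl = 1.7/cos(-13.6°) = 1.749 m; N'_1 = 50·cos(-13.6°) − 8·1.749 = 34.6; c'Δl = 20.99; W sinα = -11.8
Slice 2: Δl = 2.9/cos1.9° = 2.902 m; N'_2 = 265·cos1.9° − 38·2.902 = 154.6; c'Δl = 34.82; W sinα = 8.8
Slice 3: Δl = 2.1/cos19.0° = 2.221 m; N'_3 = 174·cos19.0° − 33·2.221 = 91.2; c'Δl = 26.65; W sinα = 56.6
Slice 4: Δl = 2.5/cos36.4° = 3.106 m; N'_4 = 150·cos36.4° − 13·3.106 = 80.4; c'Δl = 37.27; W sinα = 89.0
Slice 5: Δl = 1.4/cos55.2° = 2.453 m; N'_5 = 32·cos55.2° − 5·2.453 = 6.0; c'Δl = 29.44; W sinα = 26.3
Σc'Δl = 149.2 kN/m; ΣN' = 366.8 kN/m; ΣW sinα = 169.0 kN/m
Resisting = 149.2 + 366.8·tan23.9° = 149.2 + 162.5 = 311.7 kN/m
FS = 311.7 / 169.0 = 1.845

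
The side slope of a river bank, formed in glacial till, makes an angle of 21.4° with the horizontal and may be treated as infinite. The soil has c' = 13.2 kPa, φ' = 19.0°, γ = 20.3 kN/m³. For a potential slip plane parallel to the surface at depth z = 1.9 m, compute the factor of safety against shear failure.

For an infinite slope with a slip plane parallel to the surface (no pore pressure): FS = [c' + γz cos²β tanφ'] / [γz sinβ cosβ].
γz = 20.3·1.9 = 38.57 kN/m²
Numerator = 13.2 + 38.57·cos²21.4°·tan19.0° = 13.2 + 38.57·0.8669·0.3443 = 24.713 kPa
Denominator = 38.57·sin21.4°·cos21.4° = 38.57·0.3649·0.9311 = 13.103 kPa
FS = 24.713 / 13.103 = 1.886

FS = 1.89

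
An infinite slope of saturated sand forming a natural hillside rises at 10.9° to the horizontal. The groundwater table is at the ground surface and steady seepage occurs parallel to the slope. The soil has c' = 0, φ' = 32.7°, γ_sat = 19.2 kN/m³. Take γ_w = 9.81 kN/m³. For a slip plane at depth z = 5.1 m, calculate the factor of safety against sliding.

With seepage parallel to the slope and the water table at the surface, the effective normal stress on the slip plane uses the buoyant unit weight γ' = γ_sat − γ_w while the driving shear stress uses γ_sat:
FS = [c' + γ' z cos²β tanφ'] / [γ_sat z sinβ cosβ]
(For c' = 0 this reduces to FS = (γ'/γ_sat)·tanφ'/tanβ.)
γ' = 19.2 − 9.81 = 9.39 kN/m³
Numerator = 0.0 + 9.39·5.1·cos²10.9°·tan32.7° = 0.0 + 9.39·5.1·0.9642·0.6420 = 29.645 kPa
Denominator = 19.2·5.1·sin10.9°·cos10.9° = 19.2·5.1·0.1891·0.9820 = 18.182 kPa
FS = 29.645 / 18.182 = 1.630

FS = 1.63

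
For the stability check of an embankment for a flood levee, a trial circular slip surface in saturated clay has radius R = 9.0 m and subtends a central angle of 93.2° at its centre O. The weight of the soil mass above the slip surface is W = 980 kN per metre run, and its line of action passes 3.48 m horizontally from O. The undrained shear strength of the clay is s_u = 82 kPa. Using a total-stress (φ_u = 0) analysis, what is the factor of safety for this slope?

Taking moments about the centre O, the resisting moment is provided by the undrained shear strength acting along the arc:
Arc length L_a = R·θ = 9.0·(93.2°·π/180) = 9.0·1.6266 = 14.64 m
M_R = s_u·L_a·R = 82·14.64·9.0 = 10804.2 kN·m/m
M_D = W·d = 980·3.48 = 3410.4 kN·m/m
FS = M_R / M_D = 10804.2 / 3410.4 = 3.168

FS = 3.17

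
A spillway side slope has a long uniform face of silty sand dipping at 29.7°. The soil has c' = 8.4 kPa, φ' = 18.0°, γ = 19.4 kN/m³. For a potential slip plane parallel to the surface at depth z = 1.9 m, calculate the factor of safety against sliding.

FS = 1.10

For an infinite slope with a slip plane parallel to the surface (no pore pressure): FS = [c' + γz cos²β tanφ'] / [γz sinβ cosβ].
γz = 19.4·1.9 = 36.86 kN/m²
Numerator = 8.4 + 36.86·cos²29.7°·tan18.0° = 8.4 + 36.86·0.7545·0.3249 = 17.437 kPa
Denominator = 36.86·sin29.7°·cos29.7° = 36.86·0.4955·0.8686 = 15.863 kPa
FS = 17.437 / 15.863 = 1.099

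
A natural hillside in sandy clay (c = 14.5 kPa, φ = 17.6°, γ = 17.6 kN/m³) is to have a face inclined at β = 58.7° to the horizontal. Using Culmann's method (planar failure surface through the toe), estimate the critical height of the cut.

H_c = 10.89 m

Culmann's analysis gives the critical failure plane at α_cr = (β + φ)/2 = (58.7 + 17.6)/2 = 38.2°, and the critical height
H_c = (4c/γ) · sinβ cosφ / [1 − cos(β − φ)]
    = (4·14.5/17.6) · sin58.7°·cos17.6° / [1 − cos(41.1°)]
    = 3.295 · 0.8545·0.9532 / [1 − 0.7536]
    = 3.295 · 0.8145 / 0.2464
    = 10.89 m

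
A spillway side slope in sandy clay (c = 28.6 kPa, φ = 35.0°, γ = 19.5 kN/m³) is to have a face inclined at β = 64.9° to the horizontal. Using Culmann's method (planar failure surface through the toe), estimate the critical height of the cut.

Culmann's analysis gives the critical failure plane at α_cr = (β + φ)/2 = (64.9 + 35.0)/2 = 50.0°, and the critical height
H_c = (4c/γ) · sinβ cosφ / [1 − cos(β − φ)]
    = (4·28.6/19.5) · sin64.9°·cos35.0° / [1 − cos(29.9°)]
    = 5.867 · 0.9056·0.8192 / [1 − 0.8669]
    = 5.867 · 0.7418 / 0.1331
    = 32.70 m

H_c = 32.70 m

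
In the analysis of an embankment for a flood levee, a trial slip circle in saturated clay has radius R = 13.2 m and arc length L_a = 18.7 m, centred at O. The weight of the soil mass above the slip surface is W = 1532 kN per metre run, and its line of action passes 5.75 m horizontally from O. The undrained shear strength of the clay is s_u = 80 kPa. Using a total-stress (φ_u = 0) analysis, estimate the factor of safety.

FS = 2.24

Taking moments about the centre O, the resisting moment is provided by the undrained shear strength acting along the arc:
M_R = s_u·L_a·R = 80·18.70·13.2 = 19747.2 kN·m/m
M_D = W·d = 1532·5.75 = 8809.0 kN·m/m
FS = M_R / M_D = 19747.2 / 8809.0 = 2.242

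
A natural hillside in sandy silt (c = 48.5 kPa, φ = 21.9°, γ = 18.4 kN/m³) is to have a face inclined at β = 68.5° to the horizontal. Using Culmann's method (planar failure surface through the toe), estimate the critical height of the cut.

H_c = 29.09 m

Culmann's analysis gives the critical failure plane at α_cr = (β + φ)/2 = (68.5 + 21.9)/2 = 45.2°, and the critical height
H_c = (4c/γ) · sinβ cosφ / [1 − cos(β − φ)]
    = (4·48.5/18.4) · sin68.5°·cos21.9° / [1 − cos(46.6°)]
    = 10.543 · 0.9304·0.9278 / [1 − 0.6871]
    = 10.543 · 0.8633 / 0.3129
    = 29.09 m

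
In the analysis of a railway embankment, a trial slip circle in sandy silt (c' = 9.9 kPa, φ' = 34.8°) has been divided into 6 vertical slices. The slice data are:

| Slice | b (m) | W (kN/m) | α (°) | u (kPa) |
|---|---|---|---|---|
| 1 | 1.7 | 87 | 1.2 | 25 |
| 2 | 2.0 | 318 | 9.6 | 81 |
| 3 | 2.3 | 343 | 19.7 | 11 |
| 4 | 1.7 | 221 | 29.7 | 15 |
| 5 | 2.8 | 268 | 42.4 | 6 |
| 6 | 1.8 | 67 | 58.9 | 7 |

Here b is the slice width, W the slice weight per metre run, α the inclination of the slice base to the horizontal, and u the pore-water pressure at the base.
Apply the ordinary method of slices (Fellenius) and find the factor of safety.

Ordinary method of slices: FS = Σ[c'·Δl_i + (W_i cosα_i − u_i·Δl_i)·tanφ'] / Σ W_i sinα_i, with Δl_i = b_i / cosα_i.
Slice 1: Δl = 1.7/cos1.2° = 1.700 m; N'_1 = 87·cos1.2° − 25·1.700 = 44.5; c'Δl = 16.83; W sinα = 1.8
Slice 2: Δl = 2.0/cos9.6° = 2.028 m; N'_2 = 318·cos9.6° − 81·2.028 = 149.2; c'Δl = 20.08; W sinα = 53.0
Slice 3: Δl = 2.3/cos19.7° = 2.443 m; N'_3 = 343·cos19.7° − 11·2.443 = 296.1; c'Δl = 24.19; W sinα = 115.6
Slice 4: Δl = 1.7/cos29.7° = 1.957 m; N'_4 = 221·cos29.7° − 15·1.957 = 162.6; c'Δl = 19.38; W sinα = 109.5
Slice 5: Δl = 2.8/cos42.4° = 3.792 m; N'_5 = 268·cos42.4° − 6·3.792 = 175.2; c'Δl = 37.54; W sinα = 180.7
Slice 6: Δl = 1.8/cos58.9° = 3.485 m; N'_6 = 67·cos58.9° − 7·3.485 = 10.2; c'Δl = 34.50; W sinα = 57.4
Σc'Δl = 152.5 kN/m; ΣN' = 837.8 kN/m; ΣW sinα = 518.1 kN/m
Resisting = 152.5 + 837.8·tan34.8° = 152.5 + 582.3 = 734.8 kN/m
FS = 734.8 / 518.1 = 1.418

FS = 1.42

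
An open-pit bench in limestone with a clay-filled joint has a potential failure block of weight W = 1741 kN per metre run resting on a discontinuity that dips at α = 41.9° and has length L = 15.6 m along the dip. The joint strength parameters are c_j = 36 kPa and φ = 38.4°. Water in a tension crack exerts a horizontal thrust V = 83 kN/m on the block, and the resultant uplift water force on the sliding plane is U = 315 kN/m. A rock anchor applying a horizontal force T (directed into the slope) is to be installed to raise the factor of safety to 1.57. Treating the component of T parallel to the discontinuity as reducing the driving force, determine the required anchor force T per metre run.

T = 369 kN/m

Resolving forces along and normal to the sliding plane, with the horizontal anchor force T adding T·sinα to the effective normal force and T·cosα acting up the plane against the driving force:
FS = [c_jL + (W cosα − U − V sinα + T sinα) tanφ] / [W sinα + V cosα − T cosα]
Without the anchor: N' = 925.4 kN/m, driving T_d = 1224.5 kN/m, resisting R = 36·15.6 + 925.4·tan38.4° = 1295.1 kN/m, FS = 1.06.
Setting FS = 1.57 and solving for T:
1.57·(1224.5 − T cos41.9°) = 1295.1 + T sin41.9°·tan38.4°
T·(sin41.9°·tan38.4° + 1.57·cos41.9°) = 1.57·1224.5 − 1295.1
T·(0.6678·0.7926 + 1.57·0.7443) = 1922.4 − 1295.1 = 627.3
T·1.6979 = 627.3
T = 369.5 kN/m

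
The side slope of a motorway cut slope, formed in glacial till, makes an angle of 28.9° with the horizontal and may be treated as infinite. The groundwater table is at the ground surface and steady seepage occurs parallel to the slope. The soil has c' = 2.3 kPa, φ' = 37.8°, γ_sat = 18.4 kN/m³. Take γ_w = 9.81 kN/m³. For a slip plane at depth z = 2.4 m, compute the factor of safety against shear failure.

With seepage parallel to the slope and the water table at the surface, the effective normal stress on the slip plane uses the buoyant unit weight γ' = γ_sat − γ_w while the driving shear stress uses γ_sat:
FS = [c' + γ' z cos²β tanφ'] / [γ_sat z sinβ cosβ]
γ' = 18.4 − 9.81 = 8.59 kN/m³
Numerator = 2.3 + 8.59·2.4·cos²28.9°·tan37.8° = 2.3 + 8.59·2.4·0.7664·0.7757 = 14.556 kPa
Denominator = 18.4·2.4·sin28.9°·cos28.9° = 18.4·2.4·0.4833·0.8755 = 18.684 kPa
FS = 14.556 / 18.684 = 0.779

FS = 0.78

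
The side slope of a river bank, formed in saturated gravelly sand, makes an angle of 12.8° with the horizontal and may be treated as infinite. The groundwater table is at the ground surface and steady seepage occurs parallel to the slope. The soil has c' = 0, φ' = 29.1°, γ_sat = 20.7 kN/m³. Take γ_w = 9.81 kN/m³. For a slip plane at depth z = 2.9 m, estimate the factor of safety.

FS = 1.29

With seepage parallel to the slope and the water table at the surface, the effective normal stress on the slip plane uses the buoyant unit weight γ' = γ_sat − γ_w while the driving shear stress uses γ_sat:
FS = [c' + γ' z cos²β tanφ'] / [γ_sat z sinβ cosβ]
(For c' = 0 this reduces to FS = (γ'/γ_sat)·tanφ'/tanβ.)
γ' = 20.7 − 9.81 = 10.89 kN/m³
Numerator = 0.0 + 10.89·2.9·cos²12.8°·tan29.1° = 0.0 + 10.89·2.9·0.9509·0.5566 = 16.715 kPa
Denominator = 20.7·2.9·sin12.8°·cos12.8° = 20.7·2.9·0.2215·0.9751 = 12.969 kPa
FS = 16.715 / 12.969 = 1.289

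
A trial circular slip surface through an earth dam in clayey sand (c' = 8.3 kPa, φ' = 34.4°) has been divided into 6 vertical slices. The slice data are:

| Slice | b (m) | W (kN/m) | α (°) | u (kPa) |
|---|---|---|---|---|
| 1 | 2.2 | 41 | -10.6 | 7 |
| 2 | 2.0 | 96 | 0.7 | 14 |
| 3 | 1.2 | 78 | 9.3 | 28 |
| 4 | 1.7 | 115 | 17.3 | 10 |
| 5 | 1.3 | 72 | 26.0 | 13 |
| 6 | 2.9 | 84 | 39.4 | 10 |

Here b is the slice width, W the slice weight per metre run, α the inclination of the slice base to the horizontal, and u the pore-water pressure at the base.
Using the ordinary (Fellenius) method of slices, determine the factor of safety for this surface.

FS = 2.47

Ordinary method of slices: FS = Σ[c'·Δl_i + (W_i cosα_i − u_i·Δl_i)·tanφ'] / Σ W_i sinα_i, with Δl_i = b_i / cosα_i.
Slice 1: Δl = 2.2/cos(-10.6°) = 2.238 m; N'_1 = 41·cos(-10.6°) − 7·2.238 = 24.6; c'Δl = 18.58; W sinα = -7.5
Slice 2: Δl = 2.0/cos0.7° = 2.000 m; N'_2 = 96·cos0.7° − 14·2.000 = 68.0; c'Δl = 16.60; W sinα = 1.2
Slice 3: Δl = 1.2/cos9.3° = 1.216 m; N'_3 = 78·cos9.3° − 28·1.216 = 42.9; c'Δl = 10.09; W sinα = 12.6
Slice 4: Δl = 1.7/cos17.3° = 1.781 m; N'_4 = 115·cos17.3° − 10·1.781 = 92.0; c'Δl = 14.78; W sinα = 34.2
Slice 5: Δl = 1.3/cos26.0° = 1.446 m; N'_5 = 72·cos26.0° − 13·1.446 = 45.9; c'Δl = 12.00; W sinα = 31.6
Slice 6: Δl = 2.9/cos39.4° = 3.753 m; N'_6 = 84·cos39.4° − 10·3.753 = 27.4; c'Δl = 31.15; W sinα = 53.3
Σc'Δl = 103.2 kN/m; ΣN' = 300.8 kN/m; ΣW sinα = 125.3 kN/m
Resisting = 103.2 + 300.8·tan34.4° = 103.2 + 206.0 = 309.2 kN/m
FS = 309.2 / 125.3 = 2.467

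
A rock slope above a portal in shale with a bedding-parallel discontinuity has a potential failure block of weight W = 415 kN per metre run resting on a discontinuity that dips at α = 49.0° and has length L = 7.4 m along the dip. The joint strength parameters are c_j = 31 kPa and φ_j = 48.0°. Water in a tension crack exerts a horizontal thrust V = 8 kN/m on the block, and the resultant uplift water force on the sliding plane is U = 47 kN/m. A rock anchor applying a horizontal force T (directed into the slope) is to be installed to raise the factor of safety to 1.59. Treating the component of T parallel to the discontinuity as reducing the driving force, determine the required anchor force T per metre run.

Resolving forces along and normal to the sliding plane, with the horizontal anchor force T adding T·sinα to the effective normal force and T·cosα acting up the plane against the driving force:
FS = [c_jL + (W cosα − U − V sinα + T sinα) tanφ_j] / [W sinα + V cosα − T cosα]
Without the anchor: N' = 219.2 kN/m, driving T_d = 318.5 kN/m, resisting R = 31·7.4 + 219.2·tan48.0° = 472.9 kN/m, FS = 1.48.
Setting FS = 1.59 and solving for T:
1.59·(318.5 − T cos49.0°) = 472.9 + T sin49.0°·tan48.0°
T·(sin49.0°·tan48.0° + 1.59·cos49.0°) = 1.59·318.5 − 472.9
T·(0.7547·1.1106 + 1.59·0.6561) = 506.3 − 472.9 = 33.5
T·1.8813 = 33.5
T = 17.8 kN/m

T = 18 kN/m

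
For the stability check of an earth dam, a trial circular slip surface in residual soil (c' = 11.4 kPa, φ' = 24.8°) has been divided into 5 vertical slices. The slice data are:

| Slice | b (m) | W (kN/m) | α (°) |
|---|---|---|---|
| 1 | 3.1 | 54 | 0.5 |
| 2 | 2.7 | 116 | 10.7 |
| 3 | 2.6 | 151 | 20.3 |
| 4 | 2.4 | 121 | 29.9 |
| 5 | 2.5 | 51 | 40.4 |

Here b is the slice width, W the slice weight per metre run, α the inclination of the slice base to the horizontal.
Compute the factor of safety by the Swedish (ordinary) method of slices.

Ordinary method of slices: FS = Σ[c'·Δl_i + (W_i cosα_i)·tanφ'] / Σ W_i sinα_i, with Δl_i = b_i / cosα_i.
Slice 1: Δl = 3.1/cos0.5° = 3.100 m; N'_1 = 54·cos0.5° = 54.0; c'Δl = 35.34; W sinα = 0.5
Slice 2: Δl = 2.7/cos10.7° = 2.748 m; N'_2 = 116·cos10.7° = 114.0; c'Δl = 31.32; W sinα = 21.5
Slice 3: Δl = 2.6/cos20.3° = 2.772 m; N'_3 = 151·cos20.3° = 141.6; c'Δl = 31.60; W sinα = 52.4
Slice 4: Δl = 2.4/cos29.9° = 2.768 m; N'_4 = 121·cos29.9° = 104.9; c'Δl = 31.56; W sinα = 60.3
Slice 5: Δl = 2.5/cos40.4° = 3.283 m; N'_5 = 51·cos40.4° = 38.8; c'Δl = 37.42; W sinα = 33.1
Σc'Δl = 167.3 kN/m; ΣN' = 453.3 kN/m; ΣW sinα = 167.8 kN/m
Resisting = 167.3 + 453.3·tan24.8° = 167.3 + 209.5 = 376.7 kN/m
FS = 376.7 / 167.8 = 2.246

FS = 2.25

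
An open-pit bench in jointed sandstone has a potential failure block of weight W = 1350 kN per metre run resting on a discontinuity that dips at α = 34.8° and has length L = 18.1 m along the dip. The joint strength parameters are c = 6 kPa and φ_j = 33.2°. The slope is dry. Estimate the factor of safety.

FS = 1.08

Resolving the block weight along and normal to the plane and applying the Mohr–Coulomb strength on the joint:
N' = W cosα = 1350·cos34.8° = 1108.6 kN/m
Driving force T = W sinα = 1350·sin34.8° = 770.5 kN/m
Resisting force R = c·L + N'·tanφ_j = 6·18.1 + 1108.6·tan33.2° = 108.6 + 725.4 = 834.0 kN/m
FS = R / T = 834.0 / 770.5 = 1.082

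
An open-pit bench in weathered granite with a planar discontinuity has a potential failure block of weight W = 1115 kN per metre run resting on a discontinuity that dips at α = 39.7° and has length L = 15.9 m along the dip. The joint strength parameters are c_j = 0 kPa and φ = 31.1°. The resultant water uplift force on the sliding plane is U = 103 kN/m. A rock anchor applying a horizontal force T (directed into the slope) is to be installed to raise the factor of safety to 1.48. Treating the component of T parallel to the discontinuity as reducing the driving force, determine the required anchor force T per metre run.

Resolving forces along and normal to the sliding plane, with the horizontal anchor force T adding T·sinα to the effective normal force and T·cosα acting up the plane against the driving force:
FS = [c_jL + (W cosα − U + T sinα) tanφ] / [W sinα − T cosα]
Without the anchor: N' = 754.9 kN/m, driving T_d = 712.2 kN/m, resisting R = 0·15.9 + 754.9·tan31.1° = 455.4 kN/m, FS = 0.64.
Setting FS = 1.48 and solving for T:
1.48·(712.2 − T cos39.7°) = 455.4 + T sin39.7°·tan31.1°
T·(sin39.7°·tan31.1° + 1.48·cos39.7°) = 1.48·712.2 − 455.4
T·(0.6388·0.6032 + 1.48·0.7694) = 1054.1 − 455.4 = 598.7
T·1.5240 = 598.7
T = 392.9 kN/m

T = 393 kN/m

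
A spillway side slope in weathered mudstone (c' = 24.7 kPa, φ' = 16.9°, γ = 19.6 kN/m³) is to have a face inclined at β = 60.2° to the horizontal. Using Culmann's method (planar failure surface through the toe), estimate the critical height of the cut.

H_c = 15.37 m

Culmann's analysis gives the critical failure plane at α_cr = (β + φ')/2 = (60.2 + 16.9)/2 = 38.5°, and the critical height
H_c = (4c'/γ) · sinβ cosφ' / [1 − cos(β − φ')]
    = (4·24.7/19.6) · sin60.2°·cos16.9° / [1 − cos(43.3°)]
    = 5.041 · 0.8678·0.9568 / [1 − 0.7278]
    = 5.041 · 0.8303 / 0.2722
    = 15.37 m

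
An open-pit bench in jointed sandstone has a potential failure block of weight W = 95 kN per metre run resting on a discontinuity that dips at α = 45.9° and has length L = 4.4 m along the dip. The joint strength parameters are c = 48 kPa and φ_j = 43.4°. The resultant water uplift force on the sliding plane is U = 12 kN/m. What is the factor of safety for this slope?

Resolving the block weight along and normal to the plane and applying the Mohr–Coulomb strength on the joint:
N' = W cosα − U = 95·cos45.9° − 12 = 54.1 kN/m
Driving force T = W sinα = 95·sin45.9° = 68.2 kN/m
Resisting force R = c·L + N'·tanφ_j = 48·4.4 + 54.1·tan43.4° = 211.2 + 51.2 = 262.4 kN/m
FS = R / T = 262.4 / 68.2 = 3.846

FS = 3.85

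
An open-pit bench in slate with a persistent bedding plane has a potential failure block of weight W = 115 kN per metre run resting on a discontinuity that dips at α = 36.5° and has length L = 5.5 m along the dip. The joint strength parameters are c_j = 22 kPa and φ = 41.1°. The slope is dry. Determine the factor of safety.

Resolving the block weight along and normal to the plane and applying the Mohr–Coulomb strength on the joint:
N' = W cosα = 115·cos36.5° = 92.4 kN/m
Driving force T = W sinα = 115·sin36.5° = 68.4 kN/m
Resisting force R = c_j·L + N'·tanφ = 22·5.5 + 92.4·tan41.1° = 121.0 + 80.6 = 201.6 kN/m
FS = R / T = 201.6 / 68.4 = 2.948

FS = 2.95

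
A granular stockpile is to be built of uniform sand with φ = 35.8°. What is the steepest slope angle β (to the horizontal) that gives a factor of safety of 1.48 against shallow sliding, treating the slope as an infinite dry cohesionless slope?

For an infinite dry cohesionless slope FS = tanφ/tanβ, so tanβ = tanφ / FS.
tanβ = tan35.8° / 1.48 = 0.7212 / 1.48 = 0.4873
β = arctan(0.4873) = 25.98°

β = 26.0°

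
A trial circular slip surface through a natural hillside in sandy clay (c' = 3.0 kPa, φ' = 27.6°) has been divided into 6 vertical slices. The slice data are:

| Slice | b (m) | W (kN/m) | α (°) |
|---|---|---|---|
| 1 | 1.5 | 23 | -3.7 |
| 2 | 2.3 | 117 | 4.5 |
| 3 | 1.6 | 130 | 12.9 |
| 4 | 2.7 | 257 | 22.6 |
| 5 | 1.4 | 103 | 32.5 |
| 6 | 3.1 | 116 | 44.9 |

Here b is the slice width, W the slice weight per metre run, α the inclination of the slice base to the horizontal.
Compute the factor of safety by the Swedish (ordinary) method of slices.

FS = 1.45

Ordinary method of slices: FS = Σ[c'·Δl_i + (W_i cosα_i)·tanφ'] / Σ W_i sinα_i, with Δl_i = b_i / cosα_i.
Slice 1: Δl = 1.5/cos(-3.7°) = 1.503 m; N'_1 = 23·cos(-3.7°) = 23.0; c'Δl = 4.51; W sinα = -1.5
Slice 2: Δl = 2.3/cos4.5° = 2.307 m; N'_2 = 117·cos4.5° = 116.6; c'Δl = 6.92; W sinα = 9.2
Slice 3: Δl = 1.6/cos12.9° = 1.641 m; N'_3 = 130·cos12.9° = 126.7; c'Δl = 4.92; W sinα = 29.0
Slice 4: Δl = 2.7/cos22.6° = 2.925 m; N'_4 = 257·cos22.6° = 237.3; c'Δl = 8.77; W sinα = 98.8
Slice 5: Δl = 1.4/cos32.5° = 1.660 m; N'_5 = 103·cos32.5° = 86.9; c'Δl = 4.98; W sinα = 55.3
Slice 6: Δl = 3.1/cos44.9° = 4.376 m; N'_6 = 116·cos44.9° = 82.2; c'Δl = 13.13; W sinα = 81.9
Σc'Δl = 43.2 kN/m; ΣN' = 672.6 kN/m; ΣW sinα = 272.7 kN/m
Resisting = 43.2 + 672.6·tan27.6° = 43.2 + 351.6 = 394.9 kN/m
FS = 394.9 / 272.7 = 1.448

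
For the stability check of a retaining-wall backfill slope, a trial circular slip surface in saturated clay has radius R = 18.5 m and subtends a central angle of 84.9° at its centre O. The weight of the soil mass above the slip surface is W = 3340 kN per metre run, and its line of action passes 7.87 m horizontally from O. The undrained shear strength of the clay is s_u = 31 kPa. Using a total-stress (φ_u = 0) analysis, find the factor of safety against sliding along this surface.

FS = 0.60

Taking moments about the centre O, the resisting moment is provided by the undrained shear strength acting along the arc:
Arc length L_a = R·θ = 18.5·(84.9°·π/180) = 18.5·1.4818 = 27.41 m
M_R = s_u·L_a·R = 31·27.41·18.5 = 15721.4 kN·m/m
M_D = W·d = 3340·7.87 = 26285.8 kN·m/m
FS = M_R / M_D = 15721.4 / 26285.8 = 0.598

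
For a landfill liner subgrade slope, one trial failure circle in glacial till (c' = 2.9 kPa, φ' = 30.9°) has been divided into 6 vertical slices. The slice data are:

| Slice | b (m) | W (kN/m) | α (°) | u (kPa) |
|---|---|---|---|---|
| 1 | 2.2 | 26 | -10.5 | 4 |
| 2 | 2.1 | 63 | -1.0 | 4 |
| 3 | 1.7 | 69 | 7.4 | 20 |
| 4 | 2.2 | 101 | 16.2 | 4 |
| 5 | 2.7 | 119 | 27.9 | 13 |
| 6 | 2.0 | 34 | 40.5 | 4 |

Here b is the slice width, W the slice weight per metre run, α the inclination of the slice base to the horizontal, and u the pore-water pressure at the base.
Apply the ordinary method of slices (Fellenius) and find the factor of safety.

Ordinary method of slices: FS = Σ[c'·Δl_i + (W_i cosα_i − u_i·Δl_i)·tanφ'] / Σ W_i sinα_i, with Δl_i = b_i / cosα_i.
Slice 1: Δl = 2.2/cos(-10.5°) = 2.237 m; N'_1 = 26·cos(-10.5°) − 4·2.237 = 16.6; c'Δl = 6.49; W sinα = -4.7
Slice 2: Δl = 2.1/cos(-1.0°) = 2.100 m; N'_2 = 63·cos(-1.0°) − 4·2.100 = 54.6; c'Δl = 6.09; W sinα = -1.1
Slice 3: Δl = 1.7/cos7.4° = 1.714 m; N'_3 = 69·cos7.4° − 20·1.714 = 34.1; c'Δl = 4.97; W sinα = 8.9
Slice 4: Δl = 2.2/cos16.2° = 2.291 m; N'_4 = 101·cos16.2° − 4·2.291 = 87.8; c'Δl = 6.64; W sinα = 28.2
Slice 5: Δl = 2.7/cos27.9° = 3.055 m; N'_5 = 119·cos27.9° − 13·3.055 = 65.5; c'Δl = 8.86; W sinα = 55.7
Slice 6: Δl = 2.0/cos40.5° = 2.630 m; N'_6 = 34·cos40.5° − 4·2.630 = 15.3; c'Δl = 7.63; W sinα = 22.1
Σc'Δl = 40.7 kN/m; ΣN' = 274.0 kN/m; ΣW sinα = 109.0 kN/m
Resisting = 40.7 + 274.0·tan30.9° = 40.7 + 164.0 = 204.6 kN/m
FS = 204.6 / 109.0 = 1.878

FS = 1.88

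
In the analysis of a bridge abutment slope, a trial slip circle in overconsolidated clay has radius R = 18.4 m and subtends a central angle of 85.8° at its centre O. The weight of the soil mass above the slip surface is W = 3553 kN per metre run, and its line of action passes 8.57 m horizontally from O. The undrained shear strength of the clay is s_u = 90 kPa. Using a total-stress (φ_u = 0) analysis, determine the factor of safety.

Taking moments about the centre O, the resisting moment is provided by the undrained shear strength acting along the arc:
Arc length L_a = R·θ = 18.4·(85.8°·π/180) = 18.4·1.4975 = 27.55 m
M_R = s_u·L_a·R = 90·27.55·18.4 = 45629.2 kN·m/m
M_D = W·d = 3553·8.57 = 30449.2 kN·m/m
FS = M_R / M_D = 45629.2 / 30449.2 = 1.499

FS = 1.50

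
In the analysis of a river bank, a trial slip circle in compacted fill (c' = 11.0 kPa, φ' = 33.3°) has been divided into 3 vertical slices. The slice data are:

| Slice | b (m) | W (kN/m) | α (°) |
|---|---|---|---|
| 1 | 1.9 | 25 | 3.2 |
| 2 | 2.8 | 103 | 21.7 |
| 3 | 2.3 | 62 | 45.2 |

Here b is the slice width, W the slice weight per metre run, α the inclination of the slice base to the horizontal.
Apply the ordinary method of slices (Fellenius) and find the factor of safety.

FS = 2.37

Ordinary method of slices: FS = Σ[c'·Δl_i + (W_i cosα_i)·tanφ'] / Σ W_i sinα_i, with Δl_i = b_i / cosα_i.
Slice 1: Δl = 1.9/cos3.2° = 1.903 m; N'_1 = 25·cos3.2° = 25.0; c'Δl = 20.93; W sinα = 1.4
Slice 2: Δl = 2.8/cos21.7° = 3.014 m; N'_2 = 103·cos21.7° = 95.7; c'Δl = 33.15; W sinα = 38.1
Slice 3: Δl = 2.3/cos45.2° = 3.264 m; N'_3 = 62·cos45.2° = 43.7; c'Δl = 35.91; W sinα = 44.0
Σc'Δl = 90.0 kN/m; ΣN' = 164.3 kN/m; ΣW sinα = 83.5 kN/m
Resisting = 90.0 + 164.3·tan33.3° = 90.0 + 108.0 = 197.9 kN/m
FS = 197.9 / 83.5 = 2.371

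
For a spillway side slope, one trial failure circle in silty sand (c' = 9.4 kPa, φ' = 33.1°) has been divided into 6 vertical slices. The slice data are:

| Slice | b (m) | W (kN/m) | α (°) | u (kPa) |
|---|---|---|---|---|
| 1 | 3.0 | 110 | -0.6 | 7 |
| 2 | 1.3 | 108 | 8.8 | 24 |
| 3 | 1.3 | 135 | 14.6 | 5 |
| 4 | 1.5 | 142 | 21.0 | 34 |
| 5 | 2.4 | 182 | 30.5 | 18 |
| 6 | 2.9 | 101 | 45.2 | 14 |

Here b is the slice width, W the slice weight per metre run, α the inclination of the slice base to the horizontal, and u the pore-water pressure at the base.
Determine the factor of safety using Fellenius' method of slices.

FS = 1.70

Ordinary method of slices: FS = Σ[c'·Δl_i + (W_i cosα_i − u_i·Δl_i)·tanφ'] / Σ W_i sinα_i, with Δl_i = b_i / cosα_i.
Slice 1: Δl = 3.0/cos(-0.6°) = 3.000 m; N'_1 = 110·cos(-0.6°) − 7·3.000 = 89.0; c'Δl = 28.20; W sinα = -1.2
Slice 2: Δl = 1.3/cos8.8° = 1.315 m; N'_2 = 108·cos8.8° − 24·1.315 = 75.2; c'Δl = 12.37; W sinα = 16.5
Slice 3: Δl = 1.3/cos14.6° = 1.343 m; N'_3 = 135·cos14.6° − 5·1.343 = 123.9; c'Δl = 12.63; W sinα = 34.0
Slice 4: Δl = 1.5/cos21.0° = 1.607 m; N'_4 = 142·cos21.0° − 34·1.607 = 77.9; c'Δl = 15.10; W sinα = 50.9
Slice 5: Δl = 2.4/cos30.5° = 2.785 m; N'_5 = 182·cos30.5° − 18·2.785 = 106.7; c'Δl = 26.18; W sinα = 92.4
Slice 6: Δl = 2.9/cos45.2° = 4.116 m; N'_6 = 101·cos45.2° − 14·4.116 = 13.5; c'Δl = 38.69; W sinα = 71.7
Σc'Δl = 133.2 kN/m; ΣN' = 486.2 kN/m; ΣW sinα = 264.3 kN/m
Resisting = 133.2 + 486.2·tan33.1° = 133.2 + 317.0 = 450.1 kN/m
FS = 450.1 / 264.3 = 1.703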